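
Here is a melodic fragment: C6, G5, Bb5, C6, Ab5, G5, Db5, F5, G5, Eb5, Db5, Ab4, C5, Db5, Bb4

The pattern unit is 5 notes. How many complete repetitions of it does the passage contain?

15 notes in groups of 5 gives 15/5 = 3 statements.
Starts: C6, G5, Db5 — each down a 4th.

3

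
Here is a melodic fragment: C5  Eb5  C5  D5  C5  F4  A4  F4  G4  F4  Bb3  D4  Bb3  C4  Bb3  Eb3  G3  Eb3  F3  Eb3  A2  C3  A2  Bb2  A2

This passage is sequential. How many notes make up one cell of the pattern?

5

Try groups of 5 (5 cells in 25 notes):
C5 Eb5 C5 D5 C5 | F4 A4 F4 G4 F4 | Bb3 D4 Bb3 C4 Bb3 | Eb3 G3 Eb3 F3 Eb3 | A2 C3 A2 Bb2 A2
Each cell is the previous one down a 5th — so the unit is 5 notes.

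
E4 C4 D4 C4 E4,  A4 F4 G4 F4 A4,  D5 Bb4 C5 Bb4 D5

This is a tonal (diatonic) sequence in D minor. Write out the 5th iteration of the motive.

C6 A5 Bb5 A5 C6

Unit = 5 notes; the statements start on E4, A4, D5, moving up a 4th each time.
Continuing the starts: G5 → C6.
From C6 the diatonic shape gives C6 A5 Bb5 A5 C6.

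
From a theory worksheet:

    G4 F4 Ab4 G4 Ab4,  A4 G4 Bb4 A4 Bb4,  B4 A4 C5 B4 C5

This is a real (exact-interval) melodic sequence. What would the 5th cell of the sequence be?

With a 5-note motive the entries are G4, A4, B4, each up a 2nd from the previous.
Continuing the starts: C#5 → D#5.
Statement 5 starts on D#5 and keeps the same exact contour: D#5 C#5 E5 D#5 E5.

D#5 C#5 E5 D#5 E5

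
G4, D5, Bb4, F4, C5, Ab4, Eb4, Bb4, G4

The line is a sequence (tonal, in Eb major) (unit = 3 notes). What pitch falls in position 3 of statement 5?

With 3-note cells, note 3 of each statement runs Bb4, Ab4, G4.
Extending down a 2nd: F4 → Eb4.

Eb4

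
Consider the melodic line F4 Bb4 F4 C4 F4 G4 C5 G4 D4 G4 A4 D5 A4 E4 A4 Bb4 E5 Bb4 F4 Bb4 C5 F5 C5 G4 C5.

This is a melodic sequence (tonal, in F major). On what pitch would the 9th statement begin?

G5

Taking 5-note groups, the heads are F4, G4, A4, Bb4, C5: the pattern moves up a 2nd.
Continuing: D5 → E5 → F5 → G5. Statement 9 starts on G5.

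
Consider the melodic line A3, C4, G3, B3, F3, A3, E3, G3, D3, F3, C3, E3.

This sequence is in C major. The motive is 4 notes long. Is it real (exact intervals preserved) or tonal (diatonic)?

Every note is diatonic to C major.
Cell 1 has +3 semitones from note 1 to 2, but cell 2 has +4 — the interval quality changes while the contour stays the same, which is the hallmark of a tonal sequence.

tonal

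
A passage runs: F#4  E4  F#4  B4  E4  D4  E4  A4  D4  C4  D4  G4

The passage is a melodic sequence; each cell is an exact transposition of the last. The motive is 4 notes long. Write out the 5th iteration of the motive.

Bb3 Ab3 Bb3 Eb4

With a 4-note motive the entries are F#4, E4, D4, each down a 2nd from the previous.
Continuing the starts: C4 → Bb3.
Statement 5 starts on Bb3 and keeps the same exact contour: Bb3 Ab3 Bb3 Eb4.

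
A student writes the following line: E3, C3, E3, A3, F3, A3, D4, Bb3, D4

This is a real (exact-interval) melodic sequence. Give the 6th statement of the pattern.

Unit = 3 notes; the statements start on E3, A3, D4, moving up a 4th each time.
Continuing the starts: G4 → C5 → F5.
Statement 6 starts on F5 and keeps the same exact contour: F5 Db5 F5.

F5 Db5 F5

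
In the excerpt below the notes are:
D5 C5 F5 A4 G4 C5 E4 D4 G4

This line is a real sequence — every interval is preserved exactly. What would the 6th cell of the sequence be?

C#3 B2 E3

The 3-note cells begin on D5, A4, E4 — each down a 4th from the last.
Carrying on: B3 → F#3 → C#3.
Statement 6 starts on C#3 and keeps the same exact contour: C#3 B2 E3.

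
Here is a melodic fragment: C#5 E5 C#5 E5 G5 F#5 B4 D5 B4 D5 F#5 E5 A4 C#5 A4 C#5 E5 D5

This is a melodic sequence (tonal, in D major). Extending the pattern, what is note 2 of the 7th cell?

With 6-note cells, note 2 of each statement runs E5, D5, C#5.
Extending down a 2nd: B4 → A4 → G4 → F#4.

F#4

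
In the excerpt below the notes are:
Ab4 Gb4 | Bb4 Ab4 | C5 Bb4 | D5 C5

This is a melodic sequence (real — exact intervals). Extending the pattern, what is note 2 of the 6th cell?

The unit is 2 notes. Position-2 pitches of the 4 shown cells: Gb4, Ab4, Bb4, C5.
Extending up a 2nd: D5 → E5.

E5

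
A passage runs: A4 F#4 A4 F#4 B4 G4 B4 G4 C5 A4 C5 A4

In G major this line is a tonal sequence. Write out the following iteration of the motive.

With a 4-note motive the entries are A4, B4, C5, each up a 2nd from the previous.
So cell 4 is D5 B4 D5 B4.

D5 B4 D5 B4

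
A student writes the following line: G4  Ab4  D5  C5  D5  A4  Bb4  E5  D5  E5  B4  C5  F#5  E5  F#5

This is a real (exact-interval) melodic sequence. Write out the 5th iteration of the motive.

Unit = 5 notes; the statements start on G4, A4, B4, moving up a 2nd each time.
Continuing the starts: C#5 → D#5.
Statement 5 starts on D#5 and keeps the same exact contour: D#5 E5 A#5 G#5 A#5.

D#5 E5 A#5 G#5 A#5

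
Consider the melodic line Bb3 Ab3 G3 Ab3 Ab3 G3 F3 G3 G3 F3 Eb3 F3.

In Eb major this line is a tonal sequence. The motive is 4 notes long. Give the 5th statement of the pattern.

With a 4-note motive the entries are Bb3, Ab3, G3, each down a 2nd from the previous.
Extending down a 2nd: F3 → Eb3.
Statement 5 starts on Eb3 and keeps the same diatonic contour: Eb3 D3 C3 D3.

Eb3 D3 C3 D3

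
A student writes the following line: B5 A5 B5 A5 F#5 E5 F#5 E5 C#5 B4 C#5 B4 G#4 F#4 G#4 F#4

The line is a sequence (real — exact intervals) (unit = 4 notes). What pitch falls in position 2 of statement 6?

The unit is 4 notes. Position-2 pitches of the 4 shown cells: A5, E5, B4, F#4.
Each moves down a 4th. Continuing: C#4 → G#3.

G#3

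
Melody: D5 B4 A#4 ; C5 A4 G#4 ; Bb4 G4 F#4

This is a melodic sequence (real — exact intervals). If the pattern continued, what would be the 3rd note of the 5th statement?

D4

Grouping in 3s, the 3rd note of each cell is A#4, G#4, F#4.
Each moves down a 2nd. Continuing: E4 → D4.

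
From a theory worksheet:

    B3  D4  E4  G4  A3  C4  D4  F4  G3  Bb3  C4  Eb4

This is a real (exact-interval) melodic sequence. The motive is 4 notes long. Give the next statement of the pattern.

With a 4-note motive the entries are B3, A3, G3, each down a 2nd from the previous.
So cell 4 is F3 Ab3 Bb3 Db4.

F3 Ab3 Bb3 Db4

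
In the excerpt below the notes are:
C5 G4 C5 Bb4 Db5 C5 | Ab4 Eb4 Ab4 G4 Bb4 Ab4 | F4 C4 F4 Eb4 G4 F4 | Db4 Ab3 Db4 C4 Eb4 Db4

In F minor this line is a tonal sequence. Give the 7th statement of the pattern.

Unit = 6 notes; the statements start on C5, Ab4, F4, Db4, moving down a 3rd each time.
Continuing the starts: Bb3 → G3 → Eb3.
So cell 7 is Eb3 Bb2 Eb3 Db3 F3 Eb3.

Eb3 Bb2 Eb3 Db3 F3 Eb3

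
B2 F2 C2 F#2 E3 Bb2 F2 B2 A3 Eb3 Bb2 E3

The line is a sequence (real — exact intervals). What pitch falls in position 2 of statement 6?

The unit is 4 notes. Position-2 pitches of the 3 shown cells: F2, Bb2, Eb3.
Extending up a 4th: Ab3 → Db4 → Gb4.

Gb4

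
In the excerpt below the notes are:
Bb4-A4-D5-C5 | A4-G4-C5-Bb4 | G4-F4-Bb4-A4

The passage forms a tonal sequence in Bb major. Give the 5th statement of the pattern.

Eb4 D4 G4 F4

With a 4-note motive the entries are Bb4, A4, G4, each down a 2nd from the previous.
Extending down a 2nd: F4 → Eb4.
So cell 5 is Eb4 D4 G4 F4.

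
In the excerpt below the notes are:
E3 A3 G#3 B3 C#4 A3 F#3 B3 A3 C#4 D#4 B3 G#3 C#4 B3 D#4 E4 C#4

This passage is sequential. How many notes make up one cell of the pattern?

6

18 notes total. Splitting into 3 groups of 6:
E3 A3 G#3 B3 C#4 A3 | F#3 B3 A3 C#4 D#4 B3 | G#3 C#4 B3 D#4 E4 C#4
Each cell is the previous one up a 2nd — so the unit is 6 notes.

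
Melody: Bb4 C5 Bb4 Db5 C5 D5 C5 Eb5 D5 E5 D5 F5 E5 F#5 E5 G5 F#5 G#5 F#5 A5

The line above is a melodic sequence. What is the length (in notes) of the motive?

There are 20 notes; a 4-note unit gives 5 cells:
Bb4 C5 Bb4 Db5 | C5 D5 C5 Eb5 | D5 E5 D5 F5 | E5 F#5 E5 G5 | F#5 G#5 F#5 A5
Each cell is the previous one up a 2nd — so the unit is 4 notes.

4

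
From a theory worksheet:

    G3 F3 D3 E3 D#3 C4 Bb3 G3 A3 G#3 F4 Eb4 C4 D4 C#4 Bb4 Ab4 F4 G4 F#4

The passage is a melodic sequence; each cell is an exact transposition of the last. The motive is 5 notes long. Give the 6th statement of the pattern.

Ab5 Gb5 Eb5 F5 E5

Unit = 5 notes; the statements start on G3, C4, F4, Bb4, moving up a 4th each time.
Extending up a 4th: Eb5 → Ab5.
So cell 6 is Ab5 Gb5 Eb5 F5 E5.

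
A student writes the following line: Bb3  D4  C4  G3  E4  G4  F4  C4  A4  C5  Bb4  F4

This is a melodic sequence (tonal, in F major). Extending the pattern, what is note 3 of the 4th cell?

With 4-note cells, note 3 of each statement runs C4, F4, Bb4.
From Bb4, up a 4th gives E5.

E5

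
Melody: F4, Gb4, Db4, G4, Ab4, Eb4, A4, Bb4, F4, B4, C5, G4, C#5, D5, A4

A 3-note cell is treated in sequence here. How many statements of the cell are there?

5

15 notes in groups of 3 gives 15/3 = 5 statements.
Starts: F4, G4, A4, B4, C#5 — each up a 2nd.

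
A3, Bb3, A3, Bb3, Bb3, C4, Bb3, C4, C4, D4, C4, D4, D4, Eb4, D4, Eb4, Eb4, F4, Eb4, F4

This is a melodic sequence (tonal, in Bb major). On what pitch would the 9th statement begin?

With a 4-note motive the entries are A3, Bb3, C4, D4, Eb4, each up a 2nd from the previous.
Extending the heads up a 2nd: F4 → G4 → A4 → Bb4.

Bb4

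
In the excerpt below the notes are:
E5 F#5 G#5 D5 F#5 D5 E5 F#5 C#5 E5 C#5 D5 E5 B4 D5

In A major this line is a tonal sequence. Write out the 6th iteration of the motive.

The 5-note cells begin on E5, D5, C#5 — each down a 2nd from the last.
Extending down a 2nd: B4 → A4 → G#4.
So cell 6 is G#4 A4 B4 F#4 A4.

G#4 A4 B4 F#4 A4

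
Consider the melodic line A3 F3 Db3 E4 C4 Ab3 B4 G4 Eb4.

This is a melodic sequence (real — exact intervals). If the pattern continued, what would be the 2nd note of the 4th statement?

Grouping in 3s, the 2nd note of each cell is F3, C4, G4.
One more up a 5th gives D5.

D5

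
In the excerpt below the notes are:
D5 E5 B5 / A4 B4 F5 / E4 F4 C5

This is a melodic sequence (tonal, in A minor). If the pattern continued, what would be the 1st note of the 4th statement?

B3

Grouping in 3s, the 1st note of each cell is D5, A4, E4.
One more down a 4th gives B3.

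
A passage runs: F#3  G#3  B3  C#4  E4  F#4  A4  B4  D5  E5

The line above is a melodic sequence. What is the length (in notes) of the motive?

10 notes total. Splitting into 5 groups of 2:
F#3 G#3 | B3 C#4 | E4 F#4 | A4 B4 | D5 E5
Every group is a transposition up a 4th of the one before; no shorter unit works.

2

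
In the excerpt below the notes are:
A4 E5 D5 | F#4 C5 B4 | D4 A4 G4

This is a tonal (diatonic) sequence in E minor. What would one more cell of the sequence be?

B3 F#4 E4

With a 3-note motive the entries are A4, F#4, D4, each down a 3rd from the previous.
So cell 4 is B3 F#4 E4.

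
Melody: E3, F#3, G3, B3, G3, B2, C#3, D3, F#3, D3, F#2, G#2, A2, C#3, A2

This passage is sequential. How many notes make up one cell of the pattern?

Try groups of 5 (3 cells in 15 notes):
E3 F#3 G3 B3 G3 | B2 C#3 D3 F#3 D3 | F#2 G#2 A2 C#3 A2
Each cell is the previous one down a 4th — so the unit is 5 notes.

5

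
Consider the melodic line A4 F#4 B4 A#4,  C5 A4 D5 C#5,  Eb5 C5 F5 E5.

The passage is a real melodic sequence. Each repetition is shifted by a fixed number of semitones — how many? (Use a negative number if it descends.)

3

Unit = 4 notes; the statements start on A4, C5, Eb5, moving up a 3rd each time.
A4 to C5 spans +3 semitones.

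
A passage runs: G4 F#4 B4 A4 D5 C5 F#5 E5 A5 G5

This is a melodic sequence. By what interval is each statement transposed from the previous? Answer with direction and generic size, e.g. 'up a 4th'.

The 2-note cells begin on G4, B4, D5, F#5, A5 — each up a 3rd from the last.
G4 to B4 is up a 3rd.

up a 3rd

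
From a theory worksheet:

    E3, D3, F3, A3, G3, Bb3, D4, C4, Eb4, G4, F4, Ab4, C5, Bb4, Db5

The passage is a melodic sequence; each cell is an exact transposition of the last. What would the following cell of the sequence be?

Unit = 3 notes; the statements start on E3, A3, D4, G4, C5, moving up a 4th each time.
Statement 6 starts on F5 and keeps the same exact contour: F5 Eb5 Gb5.

F5 Eb5 Gb5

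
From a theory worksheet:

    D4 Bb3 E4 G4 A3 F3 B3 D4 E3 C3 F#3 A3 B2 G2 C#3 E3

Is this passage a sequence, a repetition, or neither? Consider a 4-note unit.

sequence

Each 4-note cell is the previous one transposed down a 4th.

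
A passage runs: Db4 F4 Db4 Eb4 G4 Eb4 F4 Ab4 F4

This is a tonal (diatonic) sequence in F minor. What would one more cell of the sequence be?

With a 3-note motive the entries are Db4, Eb4, F4, each up a 2nd from the previous.
Statement 4 starts on G4 and keeps the same diatonic contour: G4 Bb4 G4.

G4 Bb4 G4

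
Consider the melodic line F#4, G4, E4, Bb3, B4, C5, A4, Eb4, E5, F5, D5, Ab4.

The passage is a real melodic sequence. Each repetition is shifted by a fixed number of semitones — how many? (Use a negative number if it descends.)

Taking 4-note groups, the heads are F#4, B4, E5: the pattern moves up a 4th.
F#4 to B4 spans +5 semitones.

5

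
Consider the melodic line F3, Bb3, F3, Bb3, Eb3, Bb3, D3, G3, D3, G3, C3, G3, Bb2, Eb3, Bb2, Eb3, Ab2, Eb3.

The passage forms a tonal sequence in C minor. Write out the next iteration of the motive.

Unit = 6 notes; the statements start on F3, D3, Bb2, moving down a 3rd each time.
Statement 4 starts on G2 and keeps the same diatonic contour: G2 C3 G2 C3 F2 C3.

G2 C3 G2 C3 F2 C3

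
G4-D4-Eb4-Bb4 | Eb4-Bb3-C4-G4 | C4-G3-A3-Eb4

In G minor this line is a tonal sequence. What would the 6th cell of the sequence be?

Unit = 4 notes; the statements start on G4, Eb4, C4, moving down a 3rd each time.
Continuing the starts: A3 → F3 → D3.
So cell 6 is D3 A2 Bb2 F3.

D3 A2 Bb2 F3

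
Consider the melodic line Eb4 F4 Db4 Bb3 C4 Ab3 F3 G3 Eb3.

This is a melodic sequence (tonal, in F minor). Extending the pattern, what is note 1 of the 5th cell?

G2

With 3-note cells, note 1 of each statement runs Eb4, Bb3, F3.
Extending down a 4th: C3 → G2.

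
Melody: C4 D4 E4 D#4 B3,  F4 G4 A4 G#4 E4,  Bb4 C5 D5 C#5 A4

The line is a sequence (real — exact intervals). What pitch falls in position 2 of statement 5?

Bb5

With 5-note cells, note 2 of each statement runs D4, G4, C5.
Extending up a 4th: F5 → Bb5.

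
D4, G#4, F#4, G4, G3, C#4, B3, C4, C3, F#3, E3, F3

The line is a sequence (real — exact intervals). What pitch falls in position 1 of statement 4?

F2

With 4-note cells, note 1 of each statement runs D4, G3, C3.
Each moves down a 5th; the next is F2.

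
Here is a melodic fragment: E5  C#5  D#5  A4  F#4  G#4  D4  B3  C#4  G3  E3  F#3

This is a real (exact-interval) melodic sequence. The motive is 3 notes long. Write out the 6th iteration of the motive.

F2 D2 E2

The 3-note cells begin on E5, A4, D4, G3 — each down a 5th from the last.
Carrying on: C3 → F2.
Statement 6 starts on F2 and keeps the same exact contour: F2 D2 E2.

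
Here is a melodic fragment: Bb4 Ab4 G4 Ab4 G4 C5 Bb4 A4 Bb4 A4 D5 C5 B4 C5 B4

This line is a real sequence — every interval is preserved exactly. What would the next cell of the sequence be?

E5 D5 C#5 D5 C#5

Taking 5-note groups, the heads are Bb4, C5, D5: the pattern moves up a 2nd.
Statement 4 starts on E5 and keeps the same exact contour: E5 D5 C#5 D5 C#5.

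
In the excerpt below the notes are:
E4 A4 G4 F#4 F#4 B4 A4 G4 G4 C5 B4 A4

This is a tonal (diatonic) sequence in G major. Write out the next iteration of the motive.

Taking 4-note groups, the heads are E4, F#4, G4: the pattern moves up a 2nd.
Statement 4 starts on A4 and keeps the same diatonic contour: A4 D5 C5 B4.

A4 D5 C5 B4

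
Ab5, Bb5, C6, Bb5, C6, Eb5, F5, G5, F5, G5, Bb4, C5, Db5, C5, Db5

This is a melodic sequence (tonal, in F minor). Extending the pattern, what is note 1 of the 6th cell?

The unit is 5 notes. Position-1 pitches of the 3 shown cells: Ab5, Eb5, Bb4.
Carrying that down a 4th forward: F4 → C4 → G3.

G3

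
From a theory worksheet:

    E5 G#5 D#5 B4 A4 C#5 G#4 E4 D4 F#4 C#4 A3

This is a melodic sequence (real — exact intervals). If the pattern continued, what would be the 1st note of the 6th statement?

F2

With 4-note cells, note 1 of each statement runs E5, A4, D4.
Carrying that down a 5th forward: G3 → C3 → F2.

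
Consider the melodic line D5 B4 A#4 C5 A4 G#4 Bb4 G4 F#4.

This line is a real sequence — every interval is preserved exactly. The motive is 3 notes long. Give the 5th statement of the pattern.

The 3-note cells begin on D5, C5, Bb4 — each down a 2nd from the last.
Carrying on: Ab4 → Gb4.
So cell 5 is Gb4 Eb4 D4.

Gb4 Eb4 D4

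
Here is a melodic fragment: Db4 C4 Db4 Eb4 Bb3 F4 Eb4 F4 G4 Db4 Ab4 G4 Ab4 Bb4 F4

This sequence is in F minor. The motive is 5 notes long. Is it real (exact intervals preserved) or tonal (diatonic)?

tonal

Every note is diatonic to F minor.
Cell 1 has -1 semitones from note 1 to 2, but cell 2 has -2 — the interval quality changes while the contour stays the same, which is the hallmark of a tonal sequence.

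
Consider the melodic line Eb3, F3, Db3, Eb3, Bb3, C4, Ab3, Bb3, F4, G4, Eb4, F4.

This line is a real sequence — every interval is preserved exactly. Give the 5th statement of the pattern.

Unit = 4 notes; the statements start on Eb3, Bb3, F4, moving up a 5th each time.
Carrying on: C5 → G5.
So cell 5 is G5 A5 F5 G5.

G5 A5 F5 G5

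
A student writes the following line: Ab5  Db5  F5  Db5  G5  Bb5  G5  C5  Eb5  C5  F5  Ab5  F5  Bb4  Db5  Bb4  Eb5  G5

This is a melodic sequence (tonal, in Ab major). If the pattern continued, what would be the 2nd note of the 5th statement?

The unit is 6 notes. Position-2 pitches of the 3 shown cells: Db5, C5, Bb4.
Each moves down a 2nd. Continuing: Ab4 → G4.

G4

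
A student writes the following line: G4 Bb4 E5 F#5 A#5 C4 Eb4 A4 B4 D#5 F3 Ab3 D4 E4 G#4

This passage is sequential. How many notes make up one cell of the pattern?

15 notes total. Splitting into 3 groups of 5:
G4 Bb4 E5 F#5 A#5 | C4 Eb4 A4 B4 D#5 | F3 Ab3 D4 E4 G#4
Each cell is the previous one down a 5th — so the unit is 5 notes.

5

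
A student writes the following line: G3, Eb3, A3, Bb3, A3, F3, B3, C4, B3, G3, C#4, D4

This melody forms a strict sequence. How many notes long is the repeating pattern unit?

Try groups of 4 (3 cells in 12 notes):
G3 Eb3 A3 Bb3 | A3 F3 B3 C4 | B3 G3 C#4 D4
That's a consistent up a 2nd shift per cell, and no other grouping gives one.

4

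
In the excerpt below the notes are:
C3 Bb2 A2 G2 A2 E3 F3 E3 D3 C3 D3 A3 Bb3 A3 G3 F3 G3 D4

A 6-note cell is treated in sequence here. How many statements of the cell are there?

3

18 notes in groups of 6 gives 18/6 = 3 statements.
Starts: C3, F3, Bb3 — each up a 4th.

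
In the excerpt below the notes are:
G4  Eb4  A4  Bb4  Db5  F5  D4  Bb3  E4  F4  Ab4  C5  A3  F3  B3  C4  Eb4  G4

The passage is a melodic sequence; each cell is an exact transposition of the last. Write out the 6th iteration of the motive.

F#2 D2 G#2 A2 C3 E3

Taking 6-note groups, the heads are G4, D4, A3: the pattern moves down a 4th.
Carrying on: E3 → B2 → F#2.
So cell 6 is F#2 D2 G#2 A2 C3 E3.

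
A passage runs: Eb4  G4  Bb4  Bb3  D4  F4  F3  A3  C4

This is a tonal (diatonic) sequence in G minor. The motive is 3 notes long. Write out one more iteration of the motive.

With a 3-note motive the entries are Eb4, Bb3, F3, each down a 4th from the previous.
From C3 the diatonic shape gives C3 Eb3 G3.

C3 Eb3 G3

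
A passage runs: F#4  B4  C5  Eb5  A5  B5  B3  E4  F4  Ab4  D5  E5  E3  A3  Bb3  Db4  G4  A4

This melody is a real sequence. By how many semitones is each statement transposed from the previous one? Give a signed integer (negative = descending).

-7

Unit = 6 notes; the statements start on F#4, B3, E3, moving down a 5th each time.
F#4 to B3 spans -7 semitones.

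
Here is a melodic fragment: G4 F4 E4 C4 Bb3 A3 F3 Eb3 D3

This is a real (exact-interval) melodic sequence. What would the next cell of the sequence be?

Bb2 Ab2 G2

Taking 3-note groups, the heads are G4, C4, F3: the pattern moves down a 5th.
From Bb2 the exact shape gives Bb2 Ab2 G2.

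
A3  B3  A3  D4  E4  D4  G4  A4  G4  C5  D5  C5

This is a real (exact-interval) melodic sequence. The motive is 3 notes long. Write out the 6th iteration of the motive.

Bb5 C6 Bb5

Taking 3-note groups, the heads are A3, D4, G4, C5: the pattern moves up a 4th.
Extending up a 4th: F5 → Bb5.
From Bb5 the exact shape gives Bb5 C6 Bb5.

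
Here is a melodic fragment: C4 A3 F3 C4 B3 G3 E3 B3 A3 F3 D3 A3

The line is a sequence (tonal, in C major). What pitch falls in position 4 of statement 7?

D3

With 4-note cells, note 4 of each statement runs C4, B3, A3.
Extending down a 2nd: G3 → F3 → E3 → D3.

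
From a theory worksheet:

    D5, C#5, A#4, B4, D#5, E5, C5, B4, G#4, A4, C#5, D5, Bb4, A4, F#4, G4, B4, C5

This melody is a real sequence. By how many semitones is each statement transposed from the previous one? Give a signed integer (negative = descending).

Unit = 6 notes; the statements start on D5, C5, Bb4, moving down a 2nd each time.
D5→C5 is 72 − 74 = -2 semitones.

-2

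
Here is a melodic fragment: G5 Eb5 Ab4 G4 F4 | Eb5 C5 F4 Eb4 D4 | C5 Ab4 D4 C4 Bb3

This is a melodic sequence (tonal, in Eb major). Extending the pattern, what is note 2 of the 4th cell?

With 5-note cells, note 2 of each statement runs Eb5, C5, Ab4.
From Ab4, down a 3rd gives F4.

F4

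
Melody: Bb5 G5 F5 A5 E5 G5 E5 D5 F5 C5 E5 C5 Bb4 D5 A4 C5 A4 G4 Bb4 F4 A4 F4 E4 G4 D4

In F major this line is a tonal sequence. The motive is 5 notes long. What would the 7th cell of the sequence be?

Taking 5-note groups, the heads are Bb5, G5, E5, C5, A4: the pattern moves down a 3rd.
Carrying on: F4 → D4.
Statement 7 starts on D4 and keeps the same diatonic contour: D4 Bb3 A3 C4 G3.

D4 Bb3 A3 C4 G3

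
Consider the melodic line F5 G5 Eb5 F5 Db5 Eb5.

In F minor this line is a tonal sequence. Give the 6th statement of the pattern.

Ab4 Bb4

With a 2-note motive the entries are F5, Eb5, Db5, each down a 2nd from the previous.
Extending down a 2nd: C5 → Bb4 → Ab4.
So cell 6 is Ab4 Bb4.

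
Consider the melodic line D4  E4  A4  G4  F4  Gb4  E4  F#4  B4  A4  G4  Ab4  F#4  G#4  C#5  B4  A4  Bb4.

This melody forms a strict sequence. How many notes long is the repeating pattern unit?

6

18 notes total. Splitting into 3 groups of 6:
D4 E4 A4 G4 F4 Gb4 | E4 F#4 B4 A4 G4 Ab4 | F#4 G#4 C#5 B4 A4 Bb4
Each cell is the previous one up a 2nd — so the unit is 6 notes.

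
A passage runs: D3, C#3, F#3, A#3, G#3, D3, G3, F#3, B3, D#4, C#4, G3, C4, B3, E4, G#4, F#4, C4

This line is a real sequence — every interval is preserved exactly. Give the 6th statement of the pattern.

Eb5 D5 G5 B5 A5 Eb5

Taking 6-note groups, the heads are D3, G3, C4: the pattern moves up a 4th.
Continuing the starts: F4 → Bb4 → Eb5.
From Eb5 the exact shape gives Eb5 D5 G5 B5 A5 Eb5.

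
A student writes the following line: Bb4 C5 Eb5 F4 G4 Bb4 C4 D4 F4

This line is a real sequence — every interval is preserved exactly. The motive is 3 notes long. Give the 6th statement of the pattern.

With a 3-note motive the entries are Bb4, F4, C4, each down a 4th from the previous.
Extending down a 4th: G3 → D3 → A2.
From A2 the exact shape gives A2 B2 D3.

A2 B2 D3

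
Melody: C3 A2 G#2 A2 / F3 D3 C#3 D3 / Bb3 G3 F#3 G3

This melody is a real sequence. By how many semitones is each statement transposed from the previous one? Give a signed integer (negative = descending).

5

The 4-note cells begin on C3, F3, Bb3 — each up a 4th from the last.
C3→F3 is 53 − 48 = 5 semitones.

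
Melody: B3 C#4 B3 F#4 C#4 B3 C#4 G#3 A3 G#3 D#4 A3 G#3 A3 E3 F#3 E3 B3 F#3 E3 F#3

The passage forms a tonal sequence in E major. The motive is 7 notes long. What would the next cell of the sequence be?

With a 7-note motive the entries are B3, G#3, E3, each down a 3rd from the previous.
So cell 4 is C#3 D#3 C#3 G#3 D#3 C#3 D#3.

C#3 D#3 C#3 G#3 D#3 C#3 D#3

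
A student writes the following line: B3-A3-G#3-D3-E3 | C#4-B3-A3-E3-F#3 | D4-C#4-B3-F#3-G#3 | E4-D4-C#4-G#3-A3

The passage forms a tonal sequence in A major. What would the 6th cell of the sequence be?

The 5-note cells begin on B3, C#4, D4, E4 — each up a 2nd from the last.
Carrying on: F#4 → G#4.
Statement 6 starts on G#4 and keeps the same diatonic contour: G#4 F#4 E4 B3 C#4.

G#4 F#4 E4 B3 C#4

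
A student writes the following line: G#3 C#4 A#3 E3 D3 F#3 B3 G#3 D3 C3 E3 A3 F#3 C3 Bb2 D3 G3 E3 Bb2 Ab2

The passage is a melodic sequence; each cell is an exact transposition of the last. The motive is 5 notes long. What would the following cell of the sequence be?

With a 5-note motive the entries are G#3, F#3, E3, D3, each down a 2nd from the previous.
From C3 the exact shape gives C3 F3 D3 Ab2 Gb2.

C3 F3 D3 Ab2 Gb2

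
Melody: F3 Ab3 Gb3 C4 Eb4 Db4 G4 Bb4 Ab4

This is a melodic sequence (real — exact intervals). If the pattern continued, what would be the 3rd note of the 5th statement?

Bb5

Grouping in 3s, the 3rd note of each cell is Gb3, Db4, Ab4.
Extending up a 5th: Eb5 → Bb5.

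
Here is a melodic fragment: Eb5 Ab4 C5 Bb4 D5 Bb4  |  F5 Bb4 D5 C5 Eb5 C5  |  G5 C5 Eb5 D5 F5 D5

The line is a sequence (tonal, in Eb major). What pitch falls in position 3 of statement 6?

Ab5

The unit is 6 notes. Position-3 pitches of the 3 shown cells: C5, D5, Eb5.
Extending up a 2nd: F5 → G5 → Ab5.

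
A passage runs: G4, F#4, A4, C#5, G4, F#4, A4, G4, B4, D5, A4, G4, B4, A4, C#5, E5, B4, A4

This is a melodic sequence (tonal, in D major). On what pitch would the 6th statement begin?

With a 6-note motive the entries are G4, A4, B4, each up a 2nd from the previous.
Extending the heads up a 2nd: C#5 → D5 → E5.

E5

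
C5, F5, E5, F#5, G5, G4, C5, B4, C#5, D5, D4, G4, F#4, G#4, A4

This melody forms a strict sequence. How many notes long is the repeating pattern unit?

5

There are 15 notes; a 5-note unit gives 3 cells:
C5 F5 E5 F#5 G5 | G4 C5 B4 C#5 D5 | D4 G4 F#4 G#4 A4
Every group is a transposition down a 4th of the one before; no shorter unit works.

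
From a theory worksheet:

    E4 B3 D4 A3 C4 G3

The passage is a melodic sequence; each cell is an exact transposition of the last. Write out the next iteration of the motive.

Unit = 2 notes; the statements start on E4, D4, C4, moving down a 2nd each time.
Statement 4 starts on Bb3 and keeps the same exact contour: Bb3 F3.

Bb3 F3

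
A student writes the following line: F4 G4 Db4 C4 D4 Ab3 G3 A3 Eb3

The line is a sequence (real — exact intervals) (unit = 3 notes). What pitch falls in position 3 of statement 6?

With 3-note cells, note 3 of each statement runs Db4, Ab3, Eb3.
Carrying that down a 4th forward: Bb2 → F2 → C2.

C2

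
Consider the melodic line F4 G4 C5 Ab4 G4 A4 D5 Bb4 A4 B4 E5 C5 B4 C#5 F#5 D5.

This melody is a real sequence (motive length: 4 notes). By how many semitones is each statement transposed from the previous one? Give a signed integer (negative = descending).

2

With a 4-note motive the entries are F4, G4, A4, B4, each up a 2nd from the previous.
F4 to G4 spans +2 semitones.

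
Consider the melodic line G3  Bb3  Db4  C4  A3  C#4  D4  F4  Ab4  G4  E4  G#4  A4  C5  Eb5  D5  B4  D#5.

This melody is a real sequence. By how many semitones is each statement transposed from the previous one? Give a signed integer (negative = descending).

With a 6-note motive the entries are G3, D4, A4, each up a 5th from the previous.
G3→D4 is 62 − 55 = 7 semitones.

7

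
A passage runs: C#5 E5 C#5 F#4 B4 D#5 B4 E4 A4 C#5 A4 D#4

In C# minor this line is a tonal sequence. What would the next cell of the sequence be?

G#4 B4 G#4 C#4

With a 4-note motive the entries are C#5, B4, A4, each down a 2nd from the previous.
Statement 4 starts on G#4 and keeps the same diatonic contour: G#4 B4 G#4 C#4.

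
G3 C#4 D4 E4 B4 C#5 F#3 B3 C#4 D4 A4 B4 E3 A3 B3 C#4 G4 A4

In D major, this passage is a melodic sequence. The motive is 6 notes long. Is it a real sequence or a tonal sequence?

tonal

Every note is diatonic to D major.
Cell 1 has +6 semitones from note 1 to 2, but cell 2 has +5 — the interval quality changes while the contour stays the same, which is the hallmark of a tonal sequence.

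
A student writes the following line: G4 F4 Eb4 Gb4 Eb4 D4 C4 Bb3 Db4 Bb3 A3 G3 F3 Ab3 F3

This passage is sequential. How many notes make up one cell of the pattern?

5

Try groups of 5 (3 cells in 15 notes):
G4 F4 Eb4 Gb4 Eb4 | D4 C4 Bb3 Db4 Bb3 | A3 G3 F3 Ab3 F3
Each cell is the previous one down a 4th — so the unit is 5 notes.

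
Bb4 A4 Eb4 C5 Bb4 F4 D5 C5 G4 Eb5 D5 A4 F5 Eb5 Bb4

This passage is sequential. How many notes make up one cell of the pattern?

Try groups of 3 (5 cells in 15 notes):
Bb4 A4 Eb4 | C5 Bb4 F4 | D5 C5 G4 | Eb5 D5 A4 | F5 Eb5 Bb4
Every group is a transposition up a 2nd of the one before; no shorter unit works.

3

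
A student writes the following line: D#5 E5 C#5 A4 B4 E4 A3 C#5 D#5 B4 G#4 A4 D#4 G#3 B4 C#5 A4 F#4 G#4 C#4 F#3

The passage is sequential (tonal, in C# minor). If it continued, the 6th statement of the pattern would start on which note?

With a 7-note motive the entries are D#5, C#5, B4, each down a 2nd from the previous.
Extending the heads down a 2nd: A4 → G#4 → F#4.

F#4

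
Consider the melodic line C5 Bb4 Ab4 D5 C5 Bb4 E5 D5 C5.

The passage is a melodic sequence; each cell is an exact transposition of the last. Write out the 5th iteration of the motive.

G#5 F#5 E5

With a 3-note motive the entries are C5, D5, E5, each up a 2nd from the previous.
Extending up a 2nd: F#5 → G#5.
Statement 5 starts on G#5 and keeps the same exact contour: G#5 F#5 E5.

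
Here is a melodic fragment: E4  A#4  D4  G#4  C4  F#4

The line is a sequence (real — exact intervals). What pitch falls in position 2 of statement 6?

The unit is 2 notes. Position-2 pitches of the 3 shown cells: A#4, G#4, F#4.
Each moves down a 2nd. Continuing: E4 → D4 → C4.

C4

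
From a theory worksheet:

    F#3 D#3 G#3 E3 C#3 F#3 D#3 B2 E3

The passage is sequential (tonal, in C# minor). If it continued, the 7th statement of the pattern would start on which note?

Unit = 3 notes; the statements start on F#3, E3, D#3, moving down a 2nd each time.
Continuing: C#3 → B2 → A2 → G#2. Statement 7 starts on G#2.

G#2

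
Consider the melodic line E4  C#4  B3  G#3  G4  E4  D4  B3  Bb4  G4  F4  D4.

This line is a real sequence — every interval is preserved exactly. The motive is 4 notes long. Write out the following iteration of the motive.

Db5 Bb4 Ab4 F4

Taking 4-note groups, the heads are E4, G4, Bb4: the pattern moves up a 3rd.
Statement 4 starts on Db5 and keeps the same exact contour: Db5 Bb4 Ab4 F4.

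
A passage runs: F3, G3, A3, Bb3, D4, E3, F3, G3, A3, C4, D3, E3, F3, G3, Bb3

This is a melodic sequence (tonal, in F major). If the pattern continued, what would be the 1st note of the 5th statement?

Grouping in 5s, the 1st note of each cell is F3, E3, D3.
Each moves down a 2nd. Continuing: C3 → Bb2.

Bb2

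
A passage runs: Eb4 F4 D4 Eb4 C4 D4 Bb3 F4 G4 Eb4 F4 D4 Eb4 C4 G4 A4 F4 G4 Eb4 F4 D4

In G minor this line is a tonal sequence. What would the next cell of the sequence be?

A4 Bb4 G4 A4 F4 G4 Eb4

The 7-note cells begin on Eb4, F4, G4 — each up a 2nd from the last.
Statement 4 starts on A4 and keeps the same diatonic contour: A4 Bb4 G4 A4 F4 G4 Eb4.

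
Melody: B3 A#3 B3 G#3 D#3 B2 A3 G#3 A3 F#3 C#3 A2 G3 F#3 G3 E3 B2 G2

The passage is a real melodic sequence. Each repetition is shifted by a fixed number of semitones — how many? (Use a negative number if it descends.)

-2

With a 6-note motive the entries are B3, A3, G3, each down a 2nd from the previous.
Counting half-steps from B3 to A3: -2.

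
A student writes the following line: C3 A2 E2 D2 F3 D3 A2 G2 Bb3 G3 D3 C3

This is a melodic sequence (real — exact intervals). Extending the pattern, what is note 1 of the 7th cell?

Gb5

Grouping in 4s, the 1st note of each cell is C3, F3, Bb3.
Carrying that up a 4th forward: Eb4 → Ab4 → Db5 → Gb5.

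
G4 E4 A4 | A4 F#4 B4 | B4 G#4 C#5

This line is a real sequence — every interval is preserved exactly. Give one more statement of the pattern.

With a 3-note motive the entries are G4, A4, B4, each up a 2nd from the previous.
From C#5 the exact shape gives C#5 A#4 D#5.

C#5 A#4 D#5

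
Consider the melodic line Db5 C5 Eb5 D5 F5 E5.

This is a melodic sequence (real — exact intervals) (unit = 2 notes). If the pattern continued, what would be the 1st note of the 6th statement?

The unit is 2 notes. Position-1 pitches of the 3 shown cells: Db5, Eb5, F5.
Carrying that up a 2nd forward: G5 → A5 → B5.

B5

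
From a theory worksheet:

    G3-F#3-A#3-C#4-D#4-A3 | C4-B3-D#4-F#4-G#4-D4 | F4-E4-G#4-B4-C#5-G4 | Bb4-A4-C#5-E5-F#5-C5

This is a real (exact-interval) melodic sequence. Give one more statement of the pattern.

Eb5 D5 F#5 A5 B5 F5

Unit = 6 notes; the statements start on G3, C4, F4, Bb4, moving up a 4th each time.
Statement 5 starts on Eb5 and keeps the same exact contour: Eb5 D5 F#5 A5 B5 F5.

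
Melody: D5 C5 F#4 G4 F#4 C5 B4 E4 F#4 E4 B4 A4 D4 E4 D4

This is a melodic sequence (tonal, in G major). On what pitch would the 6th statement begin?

F#4

Taking 5-note groups, the heads are D5, C5, B4: the pattern moves down a 2nd.
Continuing: A4 → G4 → F#4. Statement 6 starts on F#4.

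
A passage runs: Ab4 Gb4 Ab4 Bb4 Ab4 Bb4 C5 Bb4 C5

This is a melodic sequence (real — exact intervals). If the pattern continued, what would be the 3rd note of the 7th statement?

With 3-note cells, note 3 of each statement runs Ab4, Bb4, C5.
Each moves up a 2nd. Continuing: D5 → E5 → F#5 → G#5.

G#5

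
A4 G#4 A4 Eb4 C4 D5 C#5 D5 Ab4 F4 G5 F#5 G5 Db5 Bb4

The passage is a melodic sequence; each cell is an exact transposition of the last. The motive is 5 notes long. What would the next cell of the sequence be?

Unit = 5 notes; the statements start on A4, D5, G5, moving up a 4th each time.
So cell 4 is C6 B5 C6 Gb5 Eb5.

C6 B5 C6 Gb5 Eb5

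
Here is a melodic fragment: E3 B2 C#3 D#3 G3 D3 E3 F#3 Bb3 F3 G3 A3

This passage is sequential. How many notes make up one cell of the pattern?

Try groups of 4 (3 cells in 12 notes):
E3 B2 C#3 D#3 | G3 D3 E3 F#3 | Bb3 F3 G3 A3
That's a consistent up a 3rd shift per cell, and no other grouping gives one.

4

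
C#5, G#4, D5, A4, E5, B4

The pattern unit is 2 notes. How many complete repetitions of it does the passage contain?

3

6 notes in groups of 2 gives 6/2 = 3 statements.
Starts: C#5, D5, E5 — each up a 2nd.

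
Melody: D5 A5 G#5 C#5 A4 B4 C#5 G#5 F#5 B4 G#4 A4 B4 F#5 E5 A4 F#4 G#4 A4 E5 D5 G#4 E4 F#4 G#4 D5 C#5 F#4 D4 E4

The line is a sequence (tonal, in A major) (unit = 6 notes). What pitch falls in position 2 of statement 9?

G#4

The unit is 6 notes. Position-2 pitches of the 5 shown cells: A5, G#5, F#5, E5, D5.
Each moves down a 2nd. Continuing: C#5 → B4 → A4 → G#4.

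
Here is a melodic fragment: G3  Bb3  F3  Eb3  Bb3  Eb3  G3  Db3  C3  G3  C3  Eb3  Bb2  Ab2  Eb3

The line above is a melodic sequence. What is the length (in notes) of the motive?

Try groups of 5 (3 cells in 15 notes):
G3 Bb3 F3 Eb3 Bb3 | Eb3 G3 Db3 C3 G3 | C3 Eb3 Bb2 Ab2 Eb3
That's a consistent down a 3rd shift per cell, and no other grouping gives one.

5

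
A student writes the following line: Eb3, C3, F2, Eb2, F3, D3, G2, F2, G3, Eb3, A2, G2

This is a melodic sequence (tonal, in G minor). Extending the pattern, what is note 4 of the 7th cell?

D3

Grouping in 4s, the 4th note of each cell is Eb2, F2, G2.
Extending up a 2nd: A2 → Bb2 → C3 → D3.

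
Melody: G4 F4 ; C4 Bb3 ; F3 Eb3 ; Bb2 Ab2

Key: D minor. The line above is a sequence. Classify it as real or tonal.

real

Each cell has the same semitone pattern (-2,) — intervals are preserved exactly.
And Eb3 lies outside D minor, so the sequence is real rather than tonal.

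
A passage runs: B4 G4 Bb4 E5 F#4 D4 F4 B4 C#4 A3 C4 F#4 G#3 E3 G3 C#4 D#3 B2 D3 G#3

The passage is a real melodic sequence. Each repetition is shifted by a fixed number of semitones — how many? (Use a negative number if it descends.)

-5

The 4-note cells begin on B4, F#4, C#4, G#3, D#3 — each down a 4th from the last.
Counting half-steps from B4 to F#4: -5.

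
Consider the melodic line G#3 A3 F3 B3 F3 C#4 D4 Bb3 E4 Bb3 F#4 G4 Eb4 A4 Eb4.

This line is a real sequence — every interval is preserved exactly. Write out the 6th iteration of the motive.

The 5-note cells begin on G#3, C#4, F#4 — each up a 4th from the last.
Carrying on: B4 → E5 → A5.
So cell 6 is A5 Bb5 Gb5 C6 Gb5.

A5 Bb5 Gb5 C6 Gb5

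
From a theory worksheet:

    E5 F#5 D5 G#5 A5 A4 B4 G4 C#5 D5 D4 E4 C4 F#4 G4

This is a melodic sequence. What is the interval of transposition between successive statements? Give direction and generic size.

down a 5th

The 5-note cells begin on E5, A4, D4 — each down a 5th from the last.
E5 to A4 is down a 5th.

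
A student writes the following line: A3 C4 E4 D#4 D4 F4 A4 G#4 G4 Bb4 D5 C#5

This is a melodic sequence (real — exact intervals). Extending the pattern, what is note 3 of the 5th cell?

The unit is 4 notes. Position-3 pitches of the 3 shown cells: E4, A4, D5.
Each moves up a 4th. Continuing: G5 → C6.

C6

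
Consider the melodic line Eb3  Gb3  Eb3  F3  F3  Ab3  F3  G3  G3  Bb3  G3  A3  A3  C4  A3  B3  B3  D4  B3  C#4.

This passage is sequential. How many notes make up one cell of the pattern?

4

20 notes total. Splitting into 5 groups of 4:
Eb3 Gb3 Eb3 F3 | F3 Ab3 F3 G3 | G3 Bb3 G3 A3 | A3 C4 A3 B3 | B3 D4 B3 C#4
That's a consistent up a 2nd shift per cell, and no other grouping gives one.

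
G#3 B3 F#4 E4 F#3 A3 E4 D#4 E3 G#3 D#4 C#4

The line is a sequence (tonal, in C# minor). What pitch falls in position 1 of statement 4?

D#3

Grouping in 4s, the 1st note of each cell is G#3, F#3, E3.
One more down a 2nd gives D#3.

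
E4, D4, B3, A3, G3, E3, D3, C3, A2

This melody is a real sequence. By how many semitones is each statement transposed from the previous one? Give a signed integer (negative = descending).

-7

Taking 3-note groups, the heads are E4, A3, D3: the pattern moves down a 5th.
E4→A3 is 57 − 64 = -7 semitones.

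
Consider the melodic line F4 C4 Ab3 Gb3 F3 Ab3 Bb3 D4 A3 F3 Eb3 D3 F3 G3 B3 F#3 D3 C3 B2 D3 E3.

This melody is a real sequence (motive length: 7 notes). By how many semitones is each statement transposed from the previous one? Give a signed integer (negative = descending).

With a 7-note motive the entries are F4, D4, B3, each down a 3rd from the previous.
F4→D4 is 62 − 65 = -3 semitones.

-3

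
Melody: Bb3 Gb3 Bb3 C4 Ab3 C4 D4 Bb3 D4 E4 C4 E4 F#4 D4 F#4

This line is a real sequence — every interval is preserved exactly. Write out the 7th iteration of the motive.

A#4 F#4 A#4

Taking 3-note groups, the heads are Bb3, C4, D4, E4, F#4: the pattern moves up a 2nd.
Continuing the starts: G#4 → A#4.
From A#4 the exact shape gives A#4 F#4 A#4.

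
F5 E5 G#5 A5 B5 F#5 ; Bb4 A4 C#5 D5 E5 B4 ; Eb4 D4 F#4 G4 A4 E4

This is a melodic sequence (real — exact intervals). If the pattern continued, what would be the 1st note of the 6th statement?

Gb2

With 6-note cells, note 1 of each statement runs F5, Bb4, Eb4.
Each moves down a 5th. Continuing: Ab3 → Db3 → Gb2.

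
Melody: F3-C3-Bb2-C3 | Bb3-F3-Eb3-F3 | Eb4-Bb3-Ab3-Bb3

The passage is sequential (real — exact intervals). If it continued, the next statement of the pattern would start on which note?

Unit = 4 notes; the statements start on F3, Bb3, Eb4, moving up a 4th each time.
One more step up a 4th gives Ab4.

Ab4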